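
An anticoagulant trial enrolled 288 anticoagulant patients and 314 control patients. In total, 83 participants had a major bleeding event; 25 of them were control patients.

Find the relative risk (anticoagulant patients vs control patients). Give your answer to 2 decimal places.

2.53

anticoagulant patients with the outcome: 83 − 25 = 58
anticoagulant patients without the outcome: 288 − 58 = 230
control patients without the outcome: 314 − 25 = 289
risk, anticoagulant patients = 58/288 = 0.2014
risk, control patients = 25/314 = 0.0796
RR = 0.2014 / 0.0796 = 2.53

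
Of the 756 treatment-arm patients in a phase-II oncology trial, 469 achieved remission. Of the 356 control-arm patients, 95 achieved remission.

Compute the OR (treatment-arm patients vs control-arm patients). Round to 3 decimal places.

OR = (469 × 261) / (287 × 95) = 122409/27265 ≈ 4.490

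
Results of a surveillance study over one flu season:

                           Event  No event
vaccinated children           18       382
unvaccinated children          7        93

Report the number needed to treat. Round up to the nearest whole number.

NNT ≈ 40

risk, vaccinated children = 18/400 = 0.045000
risk, unvaccinated children = 7/100 = 0.070000
absolute risk difference = 0.025000
1 / 0.025000 = 40.000 → round up → 40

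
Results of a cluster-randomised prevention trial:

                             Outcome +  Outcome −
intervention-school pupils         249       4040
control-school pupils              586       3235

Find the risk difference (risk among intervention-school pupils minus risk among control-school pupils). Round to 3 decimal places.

risk, intervention-school pupils = 249/4289 = 0.0581
risk, control-school pupils = 586/3821 = 0.1534
risk difference = 0.0581 − 0.1534 = -0.095

RD: -0.095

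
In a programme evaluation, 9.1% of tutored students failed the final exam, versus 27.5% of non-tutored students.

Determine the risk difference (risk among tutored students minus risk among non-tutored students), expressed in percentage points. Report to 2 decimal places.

risk difference = 0.0910 − 0.2750 = -0.1840 → -18.40 percentage points

RD: -18.40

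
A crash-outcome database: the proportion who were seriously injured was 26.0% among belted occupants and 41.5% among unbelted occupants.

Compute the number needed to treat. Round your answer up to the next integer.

absolute risk difference = 0.155000
1 / 0.155000 = 6.452 → round up → 7

NNT = 7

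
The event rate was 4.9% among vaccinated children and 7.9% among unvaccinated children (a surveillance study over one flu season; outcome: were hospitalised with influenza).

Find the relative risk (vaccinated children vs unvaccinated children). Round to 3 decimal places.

RR = 0.04900 / 0.07900 = 0.620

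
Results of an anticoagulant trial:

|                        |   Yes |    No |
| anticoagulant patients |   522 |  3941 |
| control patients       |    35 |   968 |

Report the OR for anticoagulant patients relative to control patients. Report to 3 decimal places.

odds, anticoagulant patients = 522/3941 = 0.13245
odds, control patients = 35/968 = 0.03616
OR = 0.13245 / 0.03616 = 3.663

OR = 3.663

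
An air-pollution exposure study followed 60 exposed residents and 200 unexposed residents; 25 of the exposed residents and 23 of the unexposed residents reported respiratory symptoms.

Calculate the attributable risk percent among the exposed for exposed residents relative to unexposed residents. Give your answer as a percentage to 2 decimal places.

72.40%

risk, exposed residents = 25/60 = 0.4167
risk, unexposed residents = 23/200 = 0.1150
AR% = (0.4167 − 0.1150) / 0.4167 = 0.7240 → 72.40%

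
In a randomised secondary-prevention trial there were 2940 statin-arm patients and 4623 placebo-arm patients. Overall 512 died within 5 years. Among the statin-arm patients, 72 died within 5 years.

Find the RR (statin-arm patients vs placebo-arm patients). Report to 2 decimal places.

statin-arm patients without the outcome: 2940 − 72 = 2868
placebo-arm patients with the outcome: 512 − 72 = 440
placebo-arm patients without the outcome: 4623 − 440 = 4183
risk, statin-arm patients = 72/2940 = 0.02449
risk, placebo-arm patients = 440/4623 = 0.09518
RR = 0.02449 / 0.09518 = 0.26

0.26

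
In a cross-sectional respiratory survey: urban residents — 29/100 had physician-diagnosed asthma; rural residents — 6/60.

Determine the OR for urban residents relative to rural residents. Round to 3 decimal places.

OR = (29 × 54) / (71 × 6) = 1566/426 ≈ 3.676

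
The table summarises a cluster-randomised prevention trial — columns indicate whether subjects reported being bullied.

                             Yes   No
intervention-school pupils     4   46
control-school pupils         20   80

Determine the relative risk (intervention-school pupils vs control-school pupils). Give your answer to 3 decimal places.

risk, intervention-school pupils = 4/50 = 0.0800
risk, control-school pupils = 20/100 = 0.2000
RR = 0.0800 / 0.2000 = 0.400

RR = 0.400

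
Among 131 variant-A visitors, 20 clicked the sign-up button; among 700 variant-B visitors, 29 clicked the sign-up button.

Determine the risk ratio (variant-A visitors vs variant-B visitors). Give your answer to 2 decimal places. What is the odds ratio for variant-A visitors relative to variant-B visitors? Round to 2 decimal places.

RR = 3.69; OR = 4.17

risk, variant-A visitors = 20/131 = 0.15267
risk, variant-B visitors = 29/700 = 0.04143
RR = 0.15267 / 0.04143 = 3.69
odds, variant-A visitors = 20/111 = 0.18018
odds, variant-B visitors = 29/671 = 0.04322
OR = 0.18018 / 0.04322 = 4.17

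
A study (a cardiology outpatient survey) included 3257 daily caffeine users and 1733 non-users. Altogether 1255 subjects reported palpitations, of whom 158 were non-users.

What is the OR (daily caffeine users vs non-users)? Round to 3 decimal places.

OR = 5.063

daily caffeine users with the outcome: 1255 − 158 = 1097
daily caffeine users without the outcome: 3257 − 1097 = 2160
non-users without the outcome: 1733 − 158 = 1575
OR = (1097 × 1575) / (2160 × 158) = 1727775/341280 ≈ 5.063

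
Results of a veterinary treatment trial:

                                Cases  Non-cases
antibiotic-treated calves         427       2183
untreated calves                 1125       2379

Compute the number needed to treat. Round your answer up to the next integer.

7

risk, antibiotic-treated calves = 427/2610 = 0.163602
risk, untreated calves = 1125/3504 = 0.321062
absolute risk difference = 0.157460
1 / 0.157460 = 6.351 → round up → 7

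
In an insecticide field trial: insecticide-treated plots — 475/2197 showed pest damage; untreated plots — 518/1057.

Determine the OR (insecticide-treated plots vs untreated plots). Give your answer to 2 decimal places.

OR: 0.29

odds, insecticide-treated plots = 475/1722 = 0.2758
odds, untreated plots = 518/539 = 0.9610
OR = 0.2758 / 0.9610 = 0.29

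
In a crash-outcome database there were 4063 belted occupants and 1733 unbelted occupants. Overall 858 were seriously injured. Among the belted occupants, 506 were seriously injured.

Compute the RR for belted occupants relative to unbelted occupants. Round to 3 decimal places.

belted occupants without the outcome: 4063 − 506 = 3557
unbelted occupants with the outcome: 858 − 506 = 352
unbelted occupants without the outcome: 1733 − 352 = 1381
risk, belted occupants = 506/4063 = 0.1245
risk, unbelted occupants = 352/1733 = 0.2031
RR = 0.1245 / 0.2031 = 0.613

RR: 0.613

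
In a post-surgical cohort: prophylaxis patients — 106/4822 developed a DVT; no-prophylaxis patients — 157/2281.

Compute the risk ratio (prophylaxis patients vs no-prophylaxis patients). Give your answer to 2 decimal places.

risk, prophylaxis patients = 106/4822 = 0.02198
risk, no-prophylaxis patients = 157/2281 = 0.06883
RR = 0.02198 / 0.06883 = 0.32

RR: 0.32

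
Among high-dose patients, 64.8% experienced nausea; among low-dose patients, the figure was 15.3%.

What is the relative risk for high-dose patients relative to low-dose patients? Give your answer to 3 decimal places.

RR = 0.6480 / 0.1530 = 4.235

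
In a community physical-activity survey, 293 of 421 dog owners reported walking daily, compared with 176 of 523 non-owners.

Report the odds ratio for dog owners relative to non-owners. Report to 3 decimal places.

OR = (293 × 347) / (128 × 176) = 101671/22528 ≈ 4.513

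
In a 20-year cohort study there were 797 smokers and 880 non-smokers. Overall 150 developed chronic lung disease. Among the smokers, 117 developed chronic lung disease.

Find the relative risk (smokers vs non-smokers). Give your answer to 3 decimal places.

smokers without the outcome: 797 − 117 = 680
non-smokers with the outcome: 150 − 117 = 33
non-smokers without the outcome: 880 − 33 = 847
risk, smokers = 117/797 = 0.14680
risk, non-smokers = 33/880 = 0.03750
RR = 0.14680 / 0.03750 = 3.915

RR: 3.915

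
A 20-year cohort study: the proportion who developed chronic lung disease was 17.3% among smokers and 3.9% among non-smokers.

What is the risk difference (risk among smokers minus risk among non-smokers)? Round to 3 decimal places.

risk difference = 0.17300 − 0.03900 = 0.134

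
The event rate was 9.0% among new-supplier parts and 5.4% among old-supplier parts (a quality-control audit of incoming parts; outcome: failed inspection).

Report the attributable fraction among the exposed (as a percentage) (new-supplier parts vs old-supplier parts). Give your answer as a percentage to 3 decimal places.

AR% = (0.0900 − 0.0540) / 0.0900 = 0.4000 → 40.000%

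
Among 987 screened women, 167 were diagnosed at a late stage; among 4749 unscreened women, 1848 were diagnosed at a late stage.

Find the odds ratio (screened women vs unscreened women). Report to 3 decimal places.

OR = (167 × 2901) / (820 × 1848) = 484467/1515360 ≈ 0.320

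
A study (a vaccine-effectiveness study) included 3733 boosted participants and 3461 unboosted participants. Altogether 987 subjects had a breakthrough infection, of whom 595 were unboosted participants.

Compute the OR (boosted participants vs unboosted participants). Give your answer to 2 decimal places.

boosted participants with the outcome: 987 − 595 = 392
boosted participants without the outcome: 3733 − 392 = 3341
unboosted participants without the outcome: 3461 − 595 = 2866
OR = (392 × 2866) / (3341 × 595) = 1123472/1987895 ≈ 0.57

OR = 0.57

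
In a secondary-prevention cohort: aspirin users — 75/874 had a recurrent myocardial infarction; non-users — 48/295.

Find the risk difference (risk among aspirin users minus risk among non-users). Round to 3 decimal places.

RD ≈ -0.077

risk, aspirin users = 75/874 = 0.0858
risk, non-users = 48/295 = 0.1627
risk difference = 0.0858 − 0.1627 = -0.077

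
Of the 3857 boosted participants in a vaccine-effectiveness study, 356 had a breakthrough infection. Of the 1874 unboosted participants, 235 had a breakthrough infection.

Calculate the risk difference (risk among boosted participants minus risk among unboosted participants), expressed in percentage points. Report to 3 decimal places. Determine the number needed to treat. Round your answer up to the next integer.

RD = -3.310; NNT = 31

risk, boosted participants = 356/3857 = 0.0923
risk, unboosted participants = 235/1874 = 0.1254
risk difference = 0.0923 − 0.1254 = -0.0331 → -3.310 percentage points
absolute risk difference = 0.033100
1 / 0.033100 = 30.211 → round up → 31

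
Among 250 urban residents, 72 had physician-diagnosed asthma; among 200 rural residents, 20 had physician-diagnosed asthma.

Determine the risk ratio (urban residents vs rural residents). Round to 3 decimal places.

risk, urban residents = 72/250 = 0.2880
risk, rural residents = 20/200 = 0.1000
RR = 0.2880 / 0.1000 = 2.880

2.880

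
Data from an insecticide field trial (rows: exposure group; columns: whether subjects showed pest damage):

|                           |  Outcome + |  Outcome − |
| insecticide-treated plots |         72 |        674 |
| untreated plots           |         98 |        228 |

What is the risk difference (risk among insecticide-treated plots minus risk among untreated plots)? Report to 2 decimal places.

RD: -0.20

risk, insecticide-treated plots = 72/746 = 0.0965
risk, untreated plots = 98/326 = 0.3006
risk difference = 0.0965 − 0.3006 = -0.20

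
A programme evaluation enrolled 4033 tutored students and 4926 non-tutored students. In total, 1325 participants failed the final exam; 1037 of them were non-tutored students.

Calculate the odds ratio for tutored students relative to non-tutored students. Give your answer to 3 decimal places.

0.288

tutored students with the outcome: 1325 − 1037 = 288
tutored students without the outcome: 4033 − 288 = 3745
non-tutored students without the outcome: 4926 − 1037 = 3889
OR = (288 × 3889) / (3745 × 1037) = 1120032/3883565 ≈ 0.288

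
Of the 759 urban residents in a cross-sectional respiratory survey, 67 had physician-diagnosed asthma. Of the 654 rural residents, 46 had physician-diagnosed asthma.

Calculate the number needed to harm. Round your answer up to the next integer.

risk, urban residents = 67/759 = 0.088274
risk, rural residents = 46/654 = 0.070336
absolute risk difference = 0.017938
1 / 0.017938 = 55.748 → round up → 56

NNH ≈ 56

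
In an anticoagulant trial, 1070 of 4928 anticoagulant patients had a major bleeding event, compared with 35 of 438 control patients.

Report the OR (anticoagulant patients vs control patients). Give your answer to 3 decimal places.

OR = (1070 × 403) / (3858 × 35) = 431210/135030 ≈ 3.193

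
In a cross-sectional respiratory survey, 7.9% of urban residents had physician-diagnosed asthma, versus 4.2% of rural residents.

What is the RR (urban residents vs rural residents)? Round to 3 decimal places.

RR = 0.07900 / 0.04200 = 1.881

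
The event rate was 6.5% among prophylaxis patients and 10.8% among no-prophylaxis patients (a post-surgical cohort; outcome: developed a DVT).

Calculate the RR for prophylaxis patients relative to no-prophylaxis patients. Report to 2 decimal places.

RR = 0.0650 / 0.1080 = 0.60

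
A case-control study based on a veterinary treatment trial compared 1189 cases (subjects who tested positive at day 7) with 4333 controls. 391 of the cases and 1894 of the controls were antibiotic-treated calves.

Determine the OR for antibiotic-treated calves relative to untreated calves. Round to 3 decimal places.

odds, antibiotic-treated calves = 391/1894 = 0.2064
odds, untreated calves = 798/2439 = 0.3272
OR = 0.2064 / 0.3272 = 0.631

OR: 0.631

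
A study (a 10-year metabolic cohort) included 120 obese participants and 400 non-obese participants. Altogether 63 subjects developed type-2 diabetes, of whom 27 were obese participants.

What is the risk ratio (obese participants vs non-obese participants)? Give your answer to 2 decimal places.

RR = 2.50

obese participants without the outcome: 120 − 27 = 93
non-obese participants with the outcome: 63 − 27 = 36
non-obese participants without the outcome: 400 − 36 = 364
risk, obese participants = 27/120 = 0.2250
risk, non-obese participants = 36/400 = 0.0900
RR = 0.2250 / 0.0900 = 2.50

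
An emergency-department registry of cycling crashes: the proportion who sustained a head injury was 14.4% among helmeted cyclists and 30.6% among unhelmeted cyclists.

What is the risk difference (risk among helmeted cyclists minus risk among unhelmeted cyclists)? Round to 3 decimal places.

risk difference = 0.1440 − 0.3060 = -0.162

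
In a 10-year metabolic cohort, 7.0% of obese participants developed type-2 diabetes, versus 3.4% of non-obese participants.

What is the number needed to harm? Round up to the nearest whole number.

absolute risk difference = 0.036000
1 / 0.036000 = 27.778 → round up → 28

NNH: 28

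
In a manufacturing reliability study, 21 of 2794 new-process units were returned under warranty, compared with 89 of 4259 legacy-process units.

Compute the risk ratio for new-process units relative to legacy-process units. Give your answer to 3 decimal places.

risk, new-process units = 21/2794 = 0.00752
risk, legacy-process units = 89/4259 = 0.02090
RR = 0.00752 / 0.02090 = 0.360

RR ≈ 0.360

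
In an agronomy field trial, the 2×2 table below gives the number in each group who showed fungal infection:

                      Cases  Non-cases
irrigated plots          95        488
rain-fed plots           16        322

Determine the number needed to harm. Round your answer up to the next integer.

risk, irrigated plots = 95/583 = 0.162950
risk, rain-fed plots = 16/338 = 0.047337
absolute risk difference = 0.115613
1 / 0.115613 = 8.650 → round up → 9

9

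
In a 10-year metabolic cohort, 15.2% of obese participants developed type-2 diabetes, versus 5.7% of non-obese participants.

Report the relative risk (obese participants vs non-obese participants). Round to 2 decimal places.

RR = 0.1520 / 0.0570 = 2.67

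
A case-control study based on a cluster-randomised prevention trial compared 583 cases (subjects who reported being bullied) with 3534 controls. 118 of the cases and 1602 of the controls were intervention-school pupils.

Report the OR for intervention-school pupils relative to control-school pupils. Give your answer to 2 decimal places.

OR = 0.31

odds, intervention-school pupils = 118/1602 = 0.0737
odds, control-school pupils = 465/1932 = 0.2407
OR = 0.0737 / 0.2407 = 0.31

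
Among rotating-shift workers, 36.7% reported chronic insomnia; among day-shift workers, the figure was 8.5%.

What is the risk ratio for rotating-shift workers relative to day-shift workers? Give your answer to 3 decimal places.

RR = 0.3670 / 0.0850 = 4.318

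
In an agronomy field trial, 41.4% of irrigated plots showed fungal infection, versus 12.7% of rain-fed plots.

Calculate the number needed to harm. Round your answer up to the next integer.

absolute risk difference = 0.287000
1 / 0.287000 = 3.484 → round up → 4

4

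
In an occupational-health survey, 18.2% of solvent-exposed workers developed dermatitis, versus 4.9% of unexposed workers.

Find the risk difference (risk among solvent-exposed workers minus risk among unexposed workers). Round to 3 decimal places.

risk difference = 0.18200 − 0.04900 = 0.133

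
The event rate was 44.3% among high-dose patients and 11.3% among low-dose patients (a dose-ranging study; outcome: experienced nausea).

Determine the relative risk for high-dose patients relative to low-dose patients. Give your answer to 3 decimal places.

RR = 0.4430 / 0.1130 = 3.920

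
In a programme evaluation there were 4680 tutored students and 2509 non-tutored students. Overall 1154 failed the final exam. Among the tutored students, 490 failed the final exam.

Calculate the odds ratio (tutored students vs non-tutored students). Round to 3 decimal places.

tutored students without the outcome: 4680 − 490 = 4190
non-tutored students with the outcome: 1154 − 490 = 664
non-tutored students without the outcome: 2509 − 664 = 1845
OR = (490 × 1845) / (4190 × 664) = 904050/2782160 ≈ 0.325

0.325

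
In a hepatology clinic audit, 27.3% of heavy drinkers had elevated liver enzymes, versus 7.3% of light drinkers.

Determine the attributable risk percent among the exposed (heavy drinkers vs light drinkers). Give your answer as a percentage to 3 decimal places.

AR% = (0.2730 − 0.0730) / 0.2730 = 0.7326 → 73.260%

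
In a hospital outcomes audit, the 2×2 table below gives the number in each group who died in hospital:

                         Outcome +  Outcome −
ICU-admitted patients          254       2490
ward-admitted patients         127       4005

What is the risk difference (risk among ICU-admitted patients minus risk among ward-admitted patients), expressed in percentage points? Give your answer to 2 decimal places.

risk, ICU-admitted patients = 254/2744 = 0.09257
risk, ward-admitted patients = 127/4132 = 0.03074
risk difference = 0.09257 − 0.03074 = 0.06183 → 6.18 percentage points

6.18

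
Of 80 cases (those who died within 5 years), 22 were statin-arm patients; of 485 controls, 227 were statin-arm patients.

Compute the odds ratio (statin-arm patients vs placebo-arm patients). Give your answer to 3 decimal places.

OR = (22 × 258) / (227 × 58) = 5676/13166 ≈ 0.431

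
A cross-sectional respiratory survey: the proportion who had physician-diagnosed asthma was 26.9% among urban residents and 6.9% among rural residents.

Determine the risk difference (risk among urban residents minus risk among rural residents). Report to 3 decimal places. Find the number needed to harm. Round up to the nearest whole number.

RD = 0.200; NNH = 5

risk difference = 0.2690 − 0.0690 = 0.200
absolute risk difference = 0.200000
1 / 0.200000 = 5.000 → round up → 5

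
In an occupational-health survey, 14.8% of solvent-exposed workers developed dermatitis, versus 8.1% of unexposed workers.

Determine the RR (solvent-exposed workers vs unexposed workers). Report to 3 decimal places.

RR = 0.1480 / 0.0810 = 1.827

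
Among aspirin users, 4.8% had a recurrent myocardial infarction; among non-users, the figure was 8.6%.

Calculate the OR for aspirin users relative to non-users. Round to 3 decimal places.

odds, aspirin users = 0.04800/0.95200 = 0.05042
odds, non-users = 0.08600/0.91400 = 0.09409
OR = 0.05042 / 0.09409 = 0.536

0.536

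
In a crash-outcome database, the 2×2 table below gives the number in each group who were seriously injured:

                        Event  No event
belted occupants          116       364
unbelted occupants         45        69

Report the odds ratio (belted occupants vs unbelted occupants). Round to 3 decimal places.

OR: 0.489

odds, belted occupants = 116/364 = 0.3187
odds, unbelted occupants = 45/69 = 0.6522
OR = 0.3187 / 0.6522 = 0.489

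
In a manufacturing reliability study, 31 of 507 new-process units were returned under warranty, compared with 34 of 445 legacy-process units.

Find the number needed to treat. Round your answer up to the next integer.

NNT = 66

risk, new-process units = 31/507 = 0.061144
risk, legacy-process units = 34/445 = 0.076404
absolute risk difference = 0.015261
1 / 0.015261 = 65.527 → round up → 66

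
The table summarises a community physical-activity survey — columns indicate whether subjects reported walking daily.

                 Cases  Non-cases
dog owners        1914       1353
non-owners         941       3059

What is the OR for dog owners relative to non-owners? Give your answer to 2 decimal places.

OR = (1914 × 3059) / (1353 × 941) = 5854926/1273173 ≈ 4.60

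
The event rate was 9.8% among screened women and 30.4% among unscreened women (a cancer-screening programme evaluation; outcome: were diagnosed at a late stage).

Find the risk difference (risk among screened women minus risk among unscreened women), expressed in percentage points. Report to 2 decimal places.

risk difference = 0.0980 − 0.3040 = -0.2060 → -20.60 percentage points

-20.60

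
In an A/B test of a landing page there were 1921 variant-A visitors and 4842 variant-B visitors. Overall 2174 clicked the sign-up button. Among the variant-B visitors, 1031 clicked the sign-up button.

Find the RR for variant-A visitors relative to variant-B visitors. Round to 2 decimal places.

variant-A visitors with the outcome: 2174 − 1031 = 1143
variant-A visitors without the outcome: 1921 − 1143 = 778
variant-B visitors without the outcome: 4842 − 1031 = 3811
risk, variant-A visitors = 1143/1921 = 0.5950
risk, variant-B visitors = 1031/4842 = 0.2129
RR = 0.5950 / 0.2129 = 2.79

RR: 2.79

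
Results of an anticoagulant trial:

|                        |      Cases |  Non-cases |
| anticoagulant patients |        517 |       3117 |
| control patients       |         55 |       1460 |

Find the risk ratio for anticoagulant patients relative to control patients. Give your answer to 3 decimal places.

RR = 3.919

risk, anticoagulant patients = 517/3634 = 0.14227
risk, control patients = 55/1515 = 0.03630
RR = 0.14227 / 0.03630 = 3.919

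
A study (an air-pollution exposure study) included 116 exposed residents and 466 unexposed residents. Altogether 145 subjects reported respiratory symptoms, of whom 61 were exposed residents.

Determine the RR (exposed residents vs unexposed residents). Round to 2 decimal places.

RR ≈ 2.92

exposed residents without the outcome: 116 − 61 = 55
unexposed residents with the outcome: 145 − 61 = 84
unexposed residents without the outcome: 466 − 84 = 382
risk, exposed residents = 61/116 = 0.5259
risk, unexposed residents = 84/466 = 0.1803
RR = 0.5259 / 0.1803 = 2.92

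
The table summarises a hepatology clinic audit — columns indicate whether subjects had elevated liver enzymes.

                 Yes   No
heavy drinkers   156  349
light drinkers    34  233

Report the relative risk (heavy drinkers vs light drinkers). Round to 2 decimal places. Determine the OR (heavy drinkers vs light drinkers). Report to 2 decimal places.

risk, heavy drinkers = 156/505 = 0.3089
risk, light drinkers = 34/267 = 0.1273
RR = 0.3089 / 0.1273 = 2.43
odds, heavy drinkers = 156/349 = 0.4470
odds, light drinkers = 34/233 = 0.1459
OR = 0.4470 / 0.1459 = 3.06

RR = 2.43; OR = 3.06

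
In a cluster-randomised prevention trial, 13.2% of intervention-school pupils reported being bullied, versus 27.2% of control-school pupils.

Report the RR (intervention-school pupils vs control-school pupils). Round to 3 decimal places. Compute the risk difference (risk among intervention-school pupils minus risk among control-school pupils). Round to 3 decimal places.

RR = 0.485; RD = -0.140

RR = 0.1320 / 0.2720 = 0.485
risk difference = 0.1320 − 0.2720 = -0.140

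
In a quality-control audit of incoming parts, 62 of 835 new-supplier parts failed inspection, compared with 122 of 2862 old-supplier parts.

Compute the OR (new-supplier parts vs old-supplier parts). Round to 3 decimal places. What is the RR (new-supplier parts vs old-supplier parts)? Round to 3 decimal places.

OR = (62 × 2740) / (773 × 122) = 169880/94306 ≈ 1.801
risk, new-supplier parts = 62/835 = 0.07425
risk, old-supplier parts = 122/2862 = 0.04263
RR = 0.07425 / 0.04263 = 1.742

OR = 1.801; RR = 1.742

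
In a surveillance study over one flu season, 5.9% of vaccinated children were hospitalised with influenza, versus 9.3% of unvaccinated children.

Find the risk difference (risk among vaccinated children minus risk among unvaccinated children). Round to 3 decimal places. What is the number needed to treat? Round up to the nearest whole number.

RD = -0.034; NNT = 30

risk difference = 0.0590 − 0.0930 = -0.034
absolute risk difference = 0.034000
1 / 0.034000 = 29.412 → round up → 30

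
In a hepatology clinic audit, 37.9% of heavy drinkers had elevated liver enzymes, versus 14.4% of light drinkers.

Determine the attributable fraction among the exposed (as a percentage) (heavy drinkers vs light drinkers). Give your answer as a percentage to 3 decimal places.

AR% = (0.3790 − 0.1440) / 0.3790 = 0.6201 → 62.005%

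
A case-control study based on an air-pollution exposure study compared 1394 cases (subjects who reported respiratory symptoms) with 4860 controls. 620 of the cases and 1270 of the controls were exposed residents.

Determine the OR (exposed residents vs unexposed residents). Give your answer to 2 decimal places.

odds, exposed residents = 620/1270 = 0.4882
odds, unexposed residents = 774/3590 = 0.2156
OR = 0.4882 / 0.2156 = 2.26

OR ≈ 2.26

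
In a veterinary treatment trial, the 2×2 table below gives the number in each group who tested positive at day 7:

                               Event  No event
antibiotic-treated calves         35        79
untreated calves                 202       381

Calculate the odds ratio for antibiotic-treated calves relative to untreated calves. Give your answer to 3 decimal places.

0.836

odds, antibiotic-treated calves = 35/79 = 0.4430
odds, untreated calves = 202/381 = 0.5302
OR = 0.4430 / 0.5302 = 0.836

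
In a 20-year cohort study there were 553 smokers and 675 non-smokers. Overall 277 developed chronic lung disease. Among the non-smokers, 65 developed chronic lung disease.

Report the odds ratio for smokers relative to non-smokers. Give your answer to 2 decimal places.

smokers with the outcome: 277 − 65 = 212
smokers without the outcome: 553 − 212 = 341
non-smokers without the outcome: 675 − 65 = 610
odds, smokers = 212/341 = 0.6217
odds, non-smokers = 65/610 = 0.1066
OR = 0.6217 / 0.1066 = 5.83

5.83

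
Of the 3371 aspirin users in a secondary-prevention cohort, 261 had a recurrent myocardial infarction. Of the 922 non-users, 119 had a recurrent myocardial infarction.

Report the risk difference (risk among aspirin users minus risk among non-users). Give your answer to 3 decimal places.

RD: -0.052

risk, aspirin users = 261/3371 = 0.0774
risk, non-users = 119/922 = 0.1291
risk difference = 0.0774 − 0.1291 = -0.052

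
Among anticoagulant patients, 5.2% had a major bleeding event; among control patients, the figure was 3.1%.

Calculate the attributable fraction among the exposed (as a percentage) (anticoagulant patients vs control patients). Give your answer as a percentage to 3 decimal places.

AR% = (0.05200 − 0.03100) / 0.05200 = 0.4038 → 40.385%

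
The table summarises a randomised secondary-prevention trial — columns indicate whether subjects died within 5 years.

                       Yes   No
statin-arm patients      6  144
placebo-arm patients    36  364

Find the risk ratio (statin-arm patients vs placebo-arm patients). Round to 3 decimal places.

risk, statin-arm patients = 6/150 = 0.04000
risk, placebo-arm patients = 36/400 = 0.09000
RR = 0.04000 / 0.09000 = 0.444

RR = 0.444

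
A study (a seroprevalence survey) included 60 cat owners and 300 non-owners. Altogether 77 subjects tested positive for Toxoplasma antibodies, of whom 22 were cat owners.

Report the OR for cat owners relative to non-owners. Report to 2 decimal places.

OR ≈ 2.58

cat owners without the outcome: 60 − 22 = 38
non-owners with the outcome: 77 − 22 = 55
non-owners without the outcome: 300 − 55 = 245
odds, cat owners = 22/38 = 0.5789
odds, non-owners = 55/245 = 0.2245
OR = 0.5789 / 0.2245 = 2.58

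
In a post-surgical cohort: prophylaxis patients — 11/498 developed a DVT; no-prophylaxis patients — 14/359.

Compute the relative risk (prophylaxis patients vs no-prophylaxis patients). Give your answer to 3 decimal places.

risk, prophylaxis patients = 11/498 = 0.02209
risk, no-prophylaxis patients = 14/359 = 0.03900
RR = 0.02209 / 0.03900 = 0.566

0.566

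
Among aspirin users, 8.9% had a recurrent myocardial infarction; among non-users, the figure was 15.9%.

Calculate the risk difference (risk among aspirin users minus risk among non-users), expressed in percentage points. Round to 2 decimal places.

risk difference = 0.0890 − 0.1590 = -0.0700 → -7.00 percentage points

-7.00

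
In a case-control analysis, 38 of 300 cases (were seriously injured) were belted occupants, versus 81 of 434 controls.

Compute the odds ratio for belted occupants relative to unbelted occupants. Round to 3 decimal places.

OR = (38 × 353) / (81 × 262) = 13414/21222 ≈ 0.632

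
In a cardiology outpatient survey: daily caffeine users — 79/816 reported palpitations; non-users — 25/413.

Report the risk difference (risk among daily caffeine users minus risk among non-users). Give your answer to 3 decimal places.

0.036

risk, daily caffeine users = 79/816 = 0.0968
risk, non-users = 25/413 = 0.0605
risk difference = 0.0968 − 0.0605 = 0.036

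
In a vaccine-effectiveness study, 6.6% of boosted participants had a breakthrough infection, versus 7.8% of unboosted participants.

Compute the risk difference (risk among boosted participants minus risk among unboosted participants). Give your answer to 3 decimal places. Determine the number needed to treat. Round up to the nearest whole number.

risk difference = 0.0660 − 0.0780 = -0.012
absolute risk difference = 0.012000
1 / 0.012000 = 83.333 → round up → 84

RD = -0.012; NNT = 84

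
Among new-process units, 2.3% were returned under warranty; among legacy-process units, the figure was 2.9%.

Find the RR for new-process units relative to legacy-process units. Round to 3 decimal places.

RR = 0.02300 / 0.02900 = 0.793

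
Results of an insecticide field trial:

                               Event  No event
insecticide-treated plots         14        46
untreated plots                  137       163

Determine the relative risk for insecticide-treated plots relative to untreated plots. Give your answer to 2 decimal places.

RR = 0.51

risk, insecticide-treated plots = 14/60 = 0.2333
risk, untreated plots = 137/300 = 0.4567
RR = 0.2333 / 0.4567 = 0.51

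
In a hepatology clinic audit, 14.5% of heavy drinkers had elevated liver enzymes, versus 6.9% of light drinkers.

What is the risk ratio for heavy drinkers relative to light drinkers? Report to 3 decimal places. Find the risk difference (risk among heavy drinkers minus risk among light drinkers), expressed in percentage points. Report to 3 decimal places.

RR = 0.1450 / 0.0690 = 2.101
risk difference = 0.1450 − 0.0690 = 0.0760 → 7.600 percentage points

RR = 2.101; RD = 7.600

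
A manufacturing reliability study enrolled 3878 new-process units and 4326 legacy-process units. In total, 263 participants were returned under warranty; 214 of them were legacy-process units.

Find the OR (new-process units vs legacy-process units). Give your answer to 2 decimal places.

new-process units with the outcome: 263 − 214 = 49
new-process units without the outcome: 3878 − 49 = 3829
legacy-process units without the outcome: 4326 − 214 = 4112
OR = (49 × 4112) / (3829 × 214) = 201488/819406 ≈ 0.25

OR: 0.25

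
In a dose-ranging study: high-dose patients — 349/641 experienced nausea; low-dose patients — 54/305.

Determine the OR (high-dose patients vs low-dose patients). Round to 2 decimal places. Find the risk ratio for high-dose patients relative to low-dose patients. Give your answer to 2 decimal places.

OR = 5.56; RR = 3.08

odds, high-dose patients = 349/292 = 1.1952
odds, low-dose patients = 54/251 = 0.2151
OR = 1.1952 / 0.2151 = 5.56
risk, high-dose patients = 349/641 = 0.5445
risk, low-dose patients = 54/305 = 0.1770
RR = 0.5445 / 0.1770 = 3.08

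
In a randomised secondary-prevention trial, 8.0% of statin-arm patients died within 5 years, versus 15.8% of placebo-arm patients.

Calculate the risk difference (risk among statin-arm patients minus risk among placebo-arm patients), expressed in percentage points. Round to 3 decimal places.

-7.800

risk difference = 0.0800 − 0.1580 = -0.0780 → -7.800 percentage points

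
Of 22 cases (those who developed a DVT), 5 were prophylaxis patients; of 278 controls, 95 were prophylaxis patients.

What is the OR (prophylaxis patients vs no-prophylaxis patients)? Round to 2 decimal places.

OR: 0.57

odds, prophylaxis patients = 5/95 = 0.0526
odds, no-prophylaxis patients = 17/183 = 0.0929
OR = 0.0526 / 0.0929 = 0.57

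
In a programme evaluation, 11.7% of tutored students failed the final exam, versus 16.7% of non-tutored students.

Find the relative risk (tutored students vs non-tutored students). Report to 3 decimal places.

RR = 0.1170 / 0.1670 = 0.701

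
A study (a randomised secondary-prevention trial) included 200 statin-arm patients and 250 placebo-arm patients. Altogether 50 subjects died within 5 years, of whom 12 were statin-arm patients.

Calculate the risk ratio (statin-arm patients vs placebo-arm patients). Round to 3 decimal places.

statin-arm patients without the outcome: 200 − 12 = 188
placebo-arm patients with the outcome: 50 − 12 = 38
placebo-arm patients without the outcome: 250 − 38 = 212
risk, statin-arm patients = 12/200 = 0.0600
risk, placebo-arm patients = 38/250 = 0.1520
RR = 0.0600 / 0.1520 = 0.395

RR: 0.395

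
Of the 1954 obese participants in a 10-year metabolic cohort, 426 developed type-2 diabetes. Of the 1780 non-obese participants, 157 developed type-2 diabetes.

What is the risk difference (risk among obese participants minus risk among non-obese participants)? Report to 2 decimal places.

risk, obese participants = 426/1954 = 0.2180
risk, non-obese participants = 157/1780 = 0.0882
risk difference = 0.2180 − 0.0882 = 0.13

0.13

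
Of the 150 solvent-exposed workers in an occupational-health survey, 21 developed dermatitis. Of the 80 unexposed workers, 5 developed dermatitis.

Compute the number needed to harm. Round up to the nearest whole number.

NNH ≈ 13

risk, solvent-exposed workers = 21/150 = 0.140000
risk, unexposed workers = 5/80 = 0.062500
absolute risk difference = 0.077500
1 / 0.077500 = 12.903 → round up → 13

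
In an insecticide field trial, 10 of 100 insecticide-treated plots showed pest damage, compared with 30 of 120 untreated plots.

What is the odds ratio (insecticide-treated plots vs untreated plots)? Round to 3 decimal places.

OR = (10 × 90) / (90 × 30) = 900/2700 ≈ 0.333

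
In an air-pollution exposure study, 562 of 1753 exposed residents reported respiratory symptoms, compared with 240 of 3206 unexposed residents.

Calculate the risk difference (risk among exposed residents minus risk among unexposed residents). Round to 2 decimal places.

risk, exposed residents = 562/1753 = 0.3206
risk, unexposed residents = 240/3206 = 0.0749
risk difference = 0.3206 − 0.0749 = 0.25

RD ≈ 0.25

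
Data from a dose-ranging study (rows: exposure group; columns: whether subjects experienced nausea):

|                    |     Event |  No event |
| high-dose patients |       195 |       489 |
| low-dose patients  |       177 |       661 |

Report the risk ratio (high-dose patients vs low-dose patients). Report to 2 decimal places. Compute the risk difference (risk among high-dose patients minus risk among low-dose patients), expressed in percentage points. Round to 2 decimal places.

risk, high-dose patients = 195/684 = 0.2851
risk, low-dose patients = 177/838 = 0.2112
RR = 0.2851 / 0.2112 = 1.35
risk difference = 0.2851 − 0.2112 = 0.0739 → 7.39 percentage points

RR = 1.35; RD = 7.39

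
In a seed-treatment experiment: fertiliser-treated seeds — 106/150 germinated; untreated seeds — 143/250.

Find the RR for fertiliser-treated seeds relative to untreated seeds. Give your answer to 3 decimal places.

risk, fertiliser-treated seeds = 106/150 = 0.7067
risk, untreated seeds = 143/250 = 0.5720
RR = 0.7067 / 0.5720 = 1.235

RR: 1.235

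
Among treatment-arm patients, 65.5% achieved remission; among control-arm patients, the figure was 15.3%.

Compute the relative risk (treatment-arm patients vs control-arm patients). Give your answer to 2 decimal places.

RR = 0.6550 / 0.1530 = 4.28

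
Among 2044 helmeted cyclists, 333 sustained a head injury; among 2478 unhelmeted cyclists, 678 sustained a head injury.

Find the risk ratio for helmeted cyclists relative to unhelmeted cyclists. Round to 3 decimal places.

risk, helmeted cyclists = 333/2044 = 0.1629
risk, unhelmeted cyclists = 678/2478 = 0.2736
RR = 0.1629 / 0.2736 = 0.595

RR ≈ 0.595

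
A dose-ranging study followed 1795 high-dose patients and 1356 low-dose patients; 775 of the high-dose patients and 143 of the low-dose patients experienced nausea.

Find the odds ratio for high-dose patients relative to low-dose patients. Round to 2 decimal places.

OR = (775 × 1213) / (1020 × 143) = 940075/145860 ≈ 6.45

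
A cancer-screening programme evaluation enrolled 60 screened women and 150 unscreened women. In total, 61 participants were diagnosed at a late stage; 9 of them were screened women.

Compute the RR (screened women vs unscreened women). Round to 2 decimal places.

0.43

screened women without the outcome: 60 − 9 = 51
unscreened women with the outcome: 61 − 9 = 52
unscreened women without the outcome: 150 − 52 = 98
risk, screened women = 9/60 = 0.1500
risk, unscreened women = 52/150 = 0.3467
RR = 0.1500 / 0.3467 = 0.43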